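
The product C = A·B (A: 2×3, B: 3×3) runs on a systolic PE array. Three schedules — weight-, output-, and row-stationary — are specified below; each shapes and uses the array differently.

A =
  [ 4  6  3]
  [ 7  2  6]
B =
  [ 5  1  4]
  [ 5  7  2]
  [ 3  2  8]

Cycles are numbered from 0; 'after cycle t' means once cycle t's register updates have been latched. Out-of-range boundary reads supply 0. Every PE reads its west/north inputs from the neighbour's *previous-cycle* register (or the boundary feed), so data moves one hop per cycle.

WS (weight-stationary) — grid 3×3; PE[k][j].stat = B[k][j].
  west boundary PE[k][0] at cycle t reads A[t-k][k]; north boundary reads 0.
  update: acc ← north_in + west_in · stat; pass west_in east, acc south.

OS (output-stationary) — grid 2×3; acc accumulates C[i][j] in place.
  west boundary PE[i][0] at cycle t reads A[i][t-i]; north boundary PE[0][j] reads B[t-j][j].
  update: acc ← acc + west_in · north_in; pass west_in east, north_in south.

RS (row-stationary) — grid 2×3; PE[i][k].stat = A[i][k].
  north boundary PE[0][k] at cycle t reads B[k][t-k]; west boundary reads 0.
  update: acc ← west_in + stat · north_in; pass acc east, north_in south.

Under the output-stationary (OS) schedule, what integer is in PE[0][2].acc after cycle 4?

PE[0][2].acc = 52

Tracing OS — 2×3 array, target PE[0][2]:
  0: (0,1).acc=0  regs=<0,0>
  0: (0,2).acc=0  regs=<0,0>
  1: (0,1).acc=4  regs=<4,1>
  1: (0,2).acc=0  regs=<0,0>
  2: (0,1).acc=46  regs=<6,7>
  2: (0,2).acc=16  regs=<4,4>
  3: (0,1).acc=52  regs=<3,2>
  3: (0,2).acc=28  regs=<6,2>
  4: (0,1).acc=52  regs=<0,0>
  4: (0,2).acc=52  regs=<3,8>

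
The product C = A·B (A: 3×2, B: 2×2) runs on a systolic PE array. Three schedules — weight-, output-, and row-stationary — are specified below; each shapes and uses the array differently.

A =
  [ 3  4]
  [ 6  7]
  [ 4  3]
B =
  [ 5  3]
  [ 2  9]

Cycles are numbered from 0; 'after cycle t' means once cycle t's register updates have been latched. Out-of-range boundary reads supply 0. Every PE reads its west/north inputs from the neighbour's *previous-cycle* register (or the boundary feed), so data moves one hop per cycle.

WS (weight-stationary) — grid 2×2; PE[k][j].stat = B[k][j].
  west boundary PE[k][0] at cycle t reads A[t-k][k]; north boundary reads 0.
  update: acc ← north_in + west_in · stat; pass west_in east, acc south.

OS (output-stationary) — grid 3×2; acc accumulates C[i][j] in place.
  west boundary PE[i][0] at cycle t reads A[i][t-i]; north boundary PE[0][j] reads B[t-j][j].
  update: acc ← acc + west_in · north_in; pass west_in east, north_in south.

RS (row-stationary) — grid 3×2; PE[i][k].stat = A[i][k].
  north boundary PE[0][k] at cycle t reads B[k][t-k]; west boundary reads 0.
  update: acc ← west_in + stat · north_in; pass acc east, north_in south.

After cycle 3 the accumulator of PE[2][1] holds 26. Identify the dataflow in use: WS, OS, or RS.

— WS: 2×2 array has no PE[2][1].
OS (3×2 grid), PE[2][1]:
  @0  [2,1]  acc 0  |  →0  ↓0
  @1  [2,1]  acc 0  |  →0  ↓0
  @2  [2,1]  acc 0  |  →0  ↓0
  @3  [2,1]  acc 12  |  →4  ↓3
RS (3×2 grid), PE[2][1]:
  @0  [2,1]  acc 0  |  →0  ↓0
  @1  [2,1]  acc 0  |  →0  ↓0
  @2  [2,1]  acc 0  |  →0  ↓0
  @3  [2,1]  acc 26  |  →26  ↓2

dataflow = RS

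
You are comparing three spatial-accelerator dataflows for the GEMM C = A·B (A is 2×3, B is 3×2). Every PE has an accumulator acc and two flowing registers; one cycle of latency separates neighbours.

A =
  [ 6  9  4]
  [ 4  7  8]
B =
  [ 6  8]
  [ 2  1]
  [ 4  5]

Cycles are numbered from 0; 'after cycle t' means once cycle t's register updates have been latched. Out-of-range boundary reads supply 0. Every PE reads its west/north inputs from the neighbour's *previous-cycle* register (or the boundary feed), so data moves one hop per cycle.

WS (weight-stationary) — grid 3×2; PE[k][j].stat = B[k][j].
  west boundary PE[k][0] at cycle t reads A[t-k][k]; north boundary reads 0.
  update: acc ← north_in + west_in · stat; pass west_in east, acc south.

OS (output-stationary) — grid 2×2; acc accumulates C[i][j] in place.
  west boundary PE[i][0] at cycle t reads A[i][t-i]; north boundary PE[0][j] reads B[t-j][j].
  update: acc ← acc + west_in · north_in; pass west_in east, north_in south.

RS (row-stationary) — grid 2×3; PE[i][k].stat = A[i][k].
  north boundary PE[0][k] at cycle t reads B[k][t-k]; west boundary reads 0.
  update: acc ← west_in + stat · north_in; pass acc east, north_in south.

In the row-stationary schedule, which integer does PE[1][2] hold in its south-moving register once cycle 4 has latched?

register = 5

RS 2×3: PE[1][2] cycle-by-cycle (with neighbour feeds):
  after 0 — PE[0][2] acc=0, pass-E 0, pass-S 0
  after 0 — PE[1][1] acc=0, pass-E 0, pass-S 0
  after 0 — PE[1][2] acc=0, pass-E 0, pass-S 0
  after 1 — PE[0][2] acc=0, pass-E 0, pass-S 0
  after 1 — PE[1][1] acc=0, pass-E 0, pass-S 0
  after 1 — PE[1][2] acc=0, pass-E 0, pass-S 0
  after 2 — PE[0][2] acc=70, pass-E 70, pass-S 4
  after 2 — PE[1][1] acc=38, pass-E 38, pass-S 2
  after 2 — PE[1][2] acc=0, pass-E 0, pass-S 0
  after 3 — PE[0][2] acc=77, pass-E 77, pass-S 5
  after 3 — PE[1][1] acc=39, pass-E 39, pass-S 1
  after 3 — PE[1][2] acc=70, pass-E 70, pass-S 4
  after 4 — PE[0][2] acc=0, pass-E 0, pass-S 0
  after 4 — PE[1][1] acc=0, pass-E 0, pass-S 0
  after 4 — PE[1][2] acc=79, pass-E 79, pass-S 5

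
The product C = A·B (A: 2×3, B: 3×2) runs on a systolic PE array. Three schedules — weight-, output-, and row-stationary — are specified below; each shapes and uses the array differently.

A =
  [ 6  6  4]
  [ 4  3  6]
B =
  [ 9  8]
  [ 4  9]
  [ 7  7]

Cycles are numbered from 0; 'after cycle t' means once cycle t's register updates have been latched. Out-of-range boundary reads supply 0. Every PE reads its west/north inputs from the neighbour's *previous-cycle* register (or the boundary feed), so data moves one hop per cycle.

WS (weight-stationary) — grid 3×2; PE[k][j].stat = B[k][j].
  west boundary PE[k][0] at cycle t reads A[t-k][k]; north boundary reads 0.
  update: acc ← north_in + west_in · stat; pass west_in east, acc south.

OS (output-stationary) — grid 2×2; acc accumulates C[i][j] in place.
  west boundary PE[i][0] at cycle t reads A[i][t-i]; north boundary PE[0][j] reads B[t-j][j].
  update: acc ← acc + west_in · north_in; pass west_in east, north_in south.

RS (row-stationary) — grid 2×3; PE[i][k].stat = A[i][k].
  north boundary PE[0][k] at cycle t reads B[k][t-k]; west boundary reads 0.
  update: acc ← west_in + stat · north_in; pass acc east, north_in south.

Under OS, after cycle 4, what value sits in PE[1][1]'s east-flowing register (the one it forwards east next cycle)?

Tracing OS — 2×2 array, target PE[1][1]:
  0: (0,1).acc=0  regs=<0,0>
  0: (1,0).acc=0  regs=<0,0>
  0: (1,1).acc=0  regs=<0,0>
  1: (0,1).acc=48  regs=<6,8>
  1: (1,0).acc=36  regs=<4,9>
  1: (1,1).acc=0  regs=<0,0>
  2: (0,1).acc=102  regs=<6,9>
  2: (1,0).acc=48  regs=<3,4>
  2: (1,1).acc=32  regs=<4,8>
  3: (0,1).acc=130  regs=<4,7>
  3: (1,0).acc=90  regs=<6,7>
  3: (1,1).acc=59  regs=<3,9>
  4: (0,1).acc=130  regs=<0,0>
  4: (1,0).acc=90  regs=<0,0>
  4: (1,1).acc=101  regs=<6,7>

register = 6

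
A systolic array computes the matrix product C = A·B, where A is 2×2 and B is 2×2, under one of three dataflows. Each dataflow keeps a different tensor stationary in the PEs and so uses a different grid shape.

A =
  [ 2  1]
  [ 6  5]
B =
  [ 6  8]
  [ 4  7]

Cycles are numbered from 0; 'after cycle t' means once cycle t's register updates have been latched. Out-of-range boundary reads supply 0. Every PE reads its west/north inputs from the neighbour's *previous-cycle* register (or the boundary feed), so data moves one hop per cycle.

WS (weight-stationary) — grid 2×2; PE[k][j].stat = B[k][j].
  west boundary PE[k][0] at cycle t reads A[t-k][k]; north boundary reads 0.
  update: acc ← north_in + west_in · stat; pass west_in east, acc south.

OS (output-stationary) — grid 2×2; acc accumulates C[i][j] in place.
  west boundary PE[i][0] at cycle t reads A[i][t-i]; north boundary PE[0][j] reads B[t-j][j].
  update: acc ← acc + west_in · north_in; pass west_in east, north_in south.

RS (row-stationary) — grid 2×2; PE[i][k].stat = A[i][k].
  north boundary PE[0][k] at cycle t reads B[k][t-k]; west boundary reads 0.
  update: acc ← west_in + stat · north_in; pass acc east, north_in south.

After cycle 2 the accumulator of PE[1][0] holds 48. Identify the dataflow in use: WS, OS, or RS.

WS [2×2] PE[1][0] across cycles:
  t=0 PE[1][0]: acc=0 h=0 v=0
  t=1 PE[1][0]: acc=16 h=1 v=16
  t=2 PE[1][0]: acc=56 h=5 v=56
OS [2×2] PE[1][0] across cycles:
  t=0 PE[1][0]: acc=0 h=0 v=0
  t=1 PE[1][0]: acc=36 h=6 v=6
  t=2 PE[1][0]: acc=56 h=5 v=4
RS [2×2] PE[1][0] across cycles:
  t=0 PE[1][0]: acc=0 h=0 v=0
  t=1 PE[1][0]: acc=36 h=36 v=6
  t=2 PE[1][0]: acc=48 h=48 v=8

dataflow = RS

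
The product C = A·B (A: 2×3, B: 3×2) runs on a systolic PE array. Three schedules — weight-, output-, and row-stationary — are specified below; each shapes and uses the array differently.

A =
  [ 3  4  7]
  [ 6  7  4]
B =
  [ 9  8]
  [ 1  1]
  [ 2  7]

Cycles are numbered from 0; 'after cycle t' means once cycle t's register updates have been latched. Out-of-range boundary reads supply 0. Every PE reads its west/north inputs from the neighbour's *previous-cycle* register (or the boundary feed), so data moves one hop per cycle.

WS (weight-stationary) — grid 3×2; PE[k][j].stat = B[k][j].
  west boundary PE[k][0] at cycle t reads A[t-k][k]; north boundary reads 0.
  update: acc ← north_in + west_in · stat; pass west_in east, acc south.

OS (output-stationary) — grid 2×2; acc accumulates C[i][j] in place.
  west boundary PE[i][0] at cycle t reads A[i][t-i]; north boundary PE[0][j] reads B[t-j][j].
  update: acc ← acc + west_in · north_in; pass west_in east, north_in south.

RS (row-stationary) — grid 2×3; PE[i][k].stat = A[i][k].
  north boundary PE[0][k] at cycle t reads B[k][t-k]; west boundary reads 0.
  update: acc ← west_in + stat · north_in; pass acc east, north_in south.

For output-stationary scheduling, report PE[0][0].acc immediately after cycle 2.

PE[0][0].acc = 45

OS (2×2). Following PE[0][0] plus its west/north inputs:
  [0] (0,0) acc=27 (h:3 v:9)
  [1] (0,0) acc=31 (h:4 v:1)
  [2] (0,0) acc=45 (h:7 v:2)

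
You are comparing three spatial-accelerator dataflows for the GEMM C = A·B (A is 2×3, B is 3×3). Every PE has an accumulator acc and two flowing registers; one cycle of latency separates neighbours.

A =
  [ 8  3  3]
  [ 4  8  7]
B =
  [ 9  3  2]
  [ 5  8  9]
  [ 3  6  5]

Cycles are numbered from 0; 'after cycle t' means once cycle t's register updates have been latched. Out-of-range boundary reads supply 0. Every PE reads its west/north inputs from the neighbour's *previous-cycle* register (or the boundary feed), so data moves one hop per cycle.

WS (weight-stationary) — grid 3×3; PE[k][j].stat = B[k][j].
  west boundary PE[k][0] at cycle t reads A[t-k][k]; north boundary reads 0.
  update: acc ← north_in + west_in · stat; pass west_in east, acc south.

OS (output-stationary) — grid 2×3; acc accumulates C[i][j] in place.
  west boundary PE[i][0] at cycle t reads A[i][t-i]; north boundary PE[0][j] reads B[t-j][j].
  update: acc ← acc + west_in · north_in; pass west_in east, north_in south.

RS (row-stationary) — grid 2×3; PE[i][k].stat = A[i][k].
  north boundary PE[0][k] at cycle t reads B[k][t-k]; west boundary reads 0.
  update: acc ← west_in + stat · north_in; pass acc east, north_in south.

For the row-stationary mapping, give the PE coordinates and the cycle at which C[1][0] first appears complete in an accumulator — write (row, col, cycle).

(row, col, cycle) = (1, 2, 3)

Under RS, C[1][0] lands at PE[1][2]:
  t=0 PE[1][2]: acc=0 h=0 v=0
  t=1 PE[1][2]: acc=0 h=0 v=0
  t=2 PE[1][2]: acc=0 h=0 v=0
  t=3 PE[1][2]: acc=97 h=97 v=3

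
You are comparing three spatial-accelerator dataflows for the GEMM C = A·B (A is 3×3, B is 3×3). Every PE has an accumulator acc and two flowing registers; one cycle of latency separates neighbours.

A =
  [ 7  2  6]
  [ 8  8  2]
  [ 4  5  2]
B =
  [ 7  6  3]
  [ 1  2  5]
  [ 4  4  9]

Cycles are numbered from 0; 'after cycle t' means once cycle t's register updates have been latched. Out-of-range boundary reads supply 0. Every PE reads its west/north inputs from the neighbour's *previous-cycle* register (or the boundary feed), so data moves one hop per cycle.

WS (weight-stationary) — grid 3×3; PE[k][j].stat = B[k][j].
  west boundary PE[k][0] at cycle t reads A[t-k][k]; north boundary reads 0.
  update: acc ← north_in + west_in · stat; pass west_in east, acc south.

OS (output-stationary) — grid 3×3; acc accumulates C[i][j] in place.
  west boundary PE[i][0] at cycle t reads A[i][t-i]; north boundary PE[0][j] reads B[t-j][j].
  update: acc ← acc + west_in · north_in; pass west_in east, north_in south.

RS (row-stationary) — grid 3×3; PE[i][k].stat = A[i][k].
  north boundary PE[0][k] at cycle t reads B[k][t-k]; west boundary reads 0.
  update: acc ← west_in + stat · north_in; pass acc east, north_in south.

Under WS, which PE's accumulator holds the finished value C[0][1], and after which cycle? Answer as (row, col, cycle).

(row, col, cycle) = (2, 1, 3)

WS: C[0][1] accumulates in PE[2][1]:
  [0] (2,1) acc=0 (h:0 v:0)
  [1] (2,1) acc=0 (h:0 v:0)
  [2] (2,1) acc=0 (h:0 v:0)
  [3] (2,1) acc=70 (h:6 v:70)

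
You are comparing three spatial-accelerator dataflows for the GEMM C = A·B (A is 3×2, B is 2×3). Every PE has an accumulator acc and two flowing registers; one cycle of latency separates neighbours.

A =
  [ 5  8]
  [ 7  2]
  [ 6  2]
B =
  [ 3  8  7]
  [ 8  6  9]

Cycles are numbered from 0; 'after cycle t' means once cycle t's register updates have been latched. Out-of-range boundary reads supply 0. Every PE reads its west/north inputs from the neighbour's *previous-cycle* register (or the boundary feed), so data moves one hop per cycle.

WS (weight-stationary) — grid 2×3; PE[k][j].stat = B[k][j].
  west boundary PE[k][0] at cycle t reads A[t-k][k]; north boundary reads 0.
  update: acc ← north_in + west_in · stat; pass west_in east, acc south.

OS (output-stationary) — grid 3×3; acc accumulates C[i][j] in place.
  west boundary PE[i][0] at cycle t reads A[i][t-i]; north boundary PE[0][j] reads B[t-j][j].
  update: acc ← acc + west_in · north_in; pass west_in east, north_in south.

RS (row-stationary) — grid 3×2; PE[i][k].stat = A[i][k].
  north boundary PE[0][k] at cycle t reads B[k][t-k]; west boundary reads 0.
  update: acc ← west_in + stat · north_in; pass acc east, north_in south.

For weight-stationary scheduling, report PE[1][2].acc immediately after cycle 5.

Tracing WS — 2×3 array, target PE[1][2]:
  step 0 · PE0,2: acc=0; fwd→0 fwd↓0
  step 0 · PE1,1: acc=0; fwd→0 fwd↓0
  step 0 · PE1,2: acc=0; fwd→0 fwd↓0
  step 1 · PE0,2: acc=0; fwd→0 fwd↓0
  step 1 · PE1,1: acc=0; fwd→0 fwd↓0
  step 1 · PE1,2: acc=0; fwd→0 fwd↓0
  step 2 · PE0,2: acc=35; fwd→5 fwd↓35
  step 2 · PE1,1: acc=88; fwd→8 fwd↓88
  step 2 · PE1,2: acc=0; fwd→0 fwd↓0
  step 3 · PE0,2: acc=49; fwd→7 fwd↓49
  step 3 · PE1,1: acc=68; fwd→2 fwd↓68
  step 3 · PE1,2: acc=107; fwd→8 fwd↓107
  step 4 · PE0,2: acc=42; fwd→6 fwd↓42
  step 4 · PE1,1: acc=60; fwd→2 fwd↓60
  step 4 · PE1,2: acc=67; fwd→2 fwd↓67
  step 5 · PE0,2: acc=0; fwd→0 fwd↓0
  step 5 · PE1,1: acc=0; fwd→0 fwd↓0
  step 5 · PE1,2: acc=60; fwd→2 fwd↓60

PE[1][2].acc = 60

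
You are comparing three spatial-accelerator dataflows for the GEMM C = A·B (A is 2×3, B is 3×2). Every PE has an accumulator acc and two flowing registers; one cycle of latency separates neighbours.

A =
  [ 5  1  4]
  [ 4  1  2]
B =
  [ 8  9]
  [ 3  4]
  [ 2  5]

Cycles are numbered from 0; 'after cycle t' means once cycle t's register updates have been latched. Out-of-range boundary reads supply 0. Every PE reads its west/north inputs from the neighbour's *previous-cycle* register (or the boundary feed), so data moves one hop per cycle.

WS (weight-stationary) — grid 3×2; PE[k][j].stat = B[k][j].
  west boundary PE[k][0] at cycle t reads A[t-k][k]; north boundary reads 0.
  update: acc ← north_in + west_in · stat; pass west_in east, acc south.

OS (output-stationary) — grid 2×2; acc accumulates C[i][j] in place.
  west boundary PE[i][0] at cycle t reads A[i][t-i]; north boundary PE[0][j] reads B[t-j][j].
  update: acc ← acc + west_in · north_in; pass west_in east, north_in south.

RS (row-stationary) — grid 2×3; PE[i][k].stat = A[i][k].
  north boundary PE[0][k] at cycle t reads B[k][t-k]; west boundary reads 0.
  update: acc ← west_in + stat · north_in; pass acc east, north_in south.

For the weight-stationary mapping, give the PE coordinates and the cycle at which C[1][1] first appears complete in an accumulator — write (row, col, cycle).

(row, col, cycle) = (2, 1, 4)

WS — PE[2][1] is where C[1][1] collects:
  cycle 0: PE[2][1] → acc 0, east 0, south 0
  cycle 1: PE[2][1] → acc 0, east 0, south 0
  cycle 2: PE[2][1] → acc 0, east 0, south 0
  cycle 3: PE[2][1] → acc 69, east 4, south 69
  cycle 4: PE[2][1] → acc 50, east 2, south 50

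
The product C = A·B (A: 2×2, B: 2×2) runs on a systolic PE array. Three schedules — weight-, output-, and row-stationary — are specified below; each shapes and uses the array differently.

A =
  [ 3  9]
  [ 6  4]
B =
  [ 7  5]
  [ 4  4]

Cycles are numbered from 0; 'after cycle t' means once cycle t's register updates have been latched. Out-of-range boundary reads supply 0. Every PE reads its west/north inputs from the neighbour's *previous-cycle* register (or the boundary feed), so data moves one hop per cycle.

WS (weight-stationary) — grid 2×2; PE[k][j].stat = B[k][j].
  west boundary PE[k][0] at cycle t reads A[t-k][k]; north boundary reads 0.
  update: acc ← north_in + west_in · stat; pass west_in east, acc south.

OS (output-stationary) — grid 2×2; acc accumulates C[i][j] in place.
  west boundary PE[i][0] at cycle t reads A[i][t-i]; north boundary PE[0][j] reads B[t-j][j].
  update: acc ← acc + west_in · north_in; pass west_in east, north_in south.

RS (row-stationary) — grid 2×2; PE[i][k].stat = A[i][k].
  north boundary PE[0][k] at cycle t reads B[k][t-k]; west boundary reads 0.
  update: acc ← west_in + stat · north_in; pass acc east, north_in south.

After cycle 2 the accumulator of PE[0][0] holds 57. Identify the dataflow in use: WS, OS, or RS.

Under WS (2×2), PE[0][0]:
  @0  [0,0]  acc 21  |  →3  ↓21
  @1  [0,0]  acc 42  |  →6  ↓42
  @2  [0,0]  acc 0  |  →0  ↓0
Under OS (2×2), PE[0][0]:
  @0  [0,0]  acc 21  |  →3  ↓7
  @1  [0,0]  acc 57  |  →9  ↓4
  @2  [0,0]  acc 57  |  →0  ↓0
Under RS (2×2), PE[0][0]:
  @0  [0,0]  acc 21  |  →21  ↓7
  @1  [0,0]  acc 15  |  →15  ↓5
  @2  [0,0]  acc 0  |  →0  ↓0

dataflow = OS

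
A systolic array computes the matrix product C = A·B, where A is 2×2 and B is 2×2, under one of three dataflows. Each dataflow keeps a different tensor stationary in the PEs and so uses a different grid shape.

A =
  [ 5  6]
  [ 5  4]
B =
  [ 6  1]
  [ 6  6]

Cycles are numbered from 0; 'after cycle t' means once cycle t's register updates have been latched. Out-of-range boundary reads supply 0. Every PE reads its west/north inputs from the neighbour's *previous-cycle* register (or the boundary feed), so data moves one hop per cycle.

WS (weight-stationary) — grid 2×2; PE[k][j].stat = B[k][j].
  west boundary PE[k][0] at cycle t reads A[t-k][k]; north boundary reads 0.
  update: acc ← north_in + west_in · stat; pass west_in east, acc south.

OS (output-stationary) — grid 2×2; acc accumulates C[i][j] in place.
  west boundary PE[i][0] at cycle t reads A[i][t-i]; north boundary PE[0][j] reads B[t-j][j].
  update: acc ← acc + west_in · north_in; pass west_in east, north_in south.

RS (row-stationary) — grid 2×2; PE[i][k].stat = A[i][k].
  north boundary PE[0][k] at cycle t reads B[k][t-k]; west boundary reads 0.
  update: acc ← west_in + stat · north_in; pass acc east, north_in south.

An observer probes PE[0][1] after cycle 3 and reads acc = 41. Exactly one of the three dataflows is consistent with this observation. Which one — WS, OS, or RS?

dataflow = OS

— WS: 2×2; PE[0][1] trace:
  t=0 PE[0][1]: acc=0 h=0 v=0
  t=1 PE[0][1]: acc=5 h=5 v=5
  t=2 PE[0][1]: acc=5 h=5 v=5
  t=3 PE[0][1]: acc=0 h=0 v=0
— OS: 2×2; PE[0][1] trace:
  t=0 PE[0][1]: acc=0 h=0 v=0
  t=1 PE[0][1]: acc=5 h=5 v=1
  t=2 PE[0][1]: acc=41 h=6 v=6
  t=3 PE[0][1]: acc=41 h=0 v=0
— RS: 2×2; PE[0][1] trace:
  t=0 PE[0][1]: acc=0 h=0 v=0
  t=1 PE[0][1]: acc=66 h=66 v=6
  t=2 PE[0][1]: acc=41 h=41 v=6
  t=3 PE[0][1]: acc=0 h=0 v=0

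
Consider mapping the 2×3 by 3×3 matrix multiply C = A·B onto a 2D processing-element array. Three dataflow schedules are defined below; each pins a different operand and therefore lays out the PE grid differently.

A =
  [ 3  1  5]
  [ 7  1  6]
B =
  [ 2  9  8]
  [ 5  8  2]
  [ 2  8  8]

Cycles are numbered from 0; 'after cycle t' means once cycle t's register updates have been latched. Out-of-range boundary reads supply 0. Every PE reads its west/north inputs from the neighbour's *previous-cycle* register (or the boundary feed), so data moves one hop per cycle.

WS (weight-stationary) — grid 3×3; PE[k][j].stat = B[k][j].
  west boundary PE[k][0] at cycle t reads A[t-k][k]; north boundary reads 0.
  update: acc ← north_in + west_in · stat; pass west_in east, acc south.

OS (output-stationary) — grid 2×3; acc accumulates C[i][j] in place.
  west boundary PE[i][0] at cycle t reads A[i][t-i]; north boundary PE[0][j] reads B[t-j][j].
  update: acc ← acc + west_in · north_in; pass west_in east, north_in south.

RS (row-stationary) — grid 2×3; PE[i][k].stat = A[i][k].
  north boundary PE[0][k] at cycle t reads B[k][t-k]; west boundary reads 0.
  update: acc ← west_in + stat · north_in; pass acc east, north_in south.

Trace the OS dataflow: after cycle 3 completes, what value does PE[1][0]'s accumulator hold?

PE[1][0].acc = 31

OS on a 2×3 grid — tracing PE[1][0] and its feeders:
  step 0 · PE0,0: acc=6; fwd→3 fwd↓2
  step 0 · PE1,0: acc=0; fwd→0 fwd↓0
  step 1 · PE0,0: acc=11; fwd→1 fwd↓5
  step 1 · PE1,0: acc=14; fwd→7 fwd↓2
  step 2 · PE0,0: acc=21; fwd→5 fwd↓2
  step 2 · PE1,0: acc=19; fwd→1 fwd↓5
  step 3 · PE0,0: acc=21; fwd→0 fwd↓0
  step 3 · PE1,0: acc=31; fwd→6 fwd↓2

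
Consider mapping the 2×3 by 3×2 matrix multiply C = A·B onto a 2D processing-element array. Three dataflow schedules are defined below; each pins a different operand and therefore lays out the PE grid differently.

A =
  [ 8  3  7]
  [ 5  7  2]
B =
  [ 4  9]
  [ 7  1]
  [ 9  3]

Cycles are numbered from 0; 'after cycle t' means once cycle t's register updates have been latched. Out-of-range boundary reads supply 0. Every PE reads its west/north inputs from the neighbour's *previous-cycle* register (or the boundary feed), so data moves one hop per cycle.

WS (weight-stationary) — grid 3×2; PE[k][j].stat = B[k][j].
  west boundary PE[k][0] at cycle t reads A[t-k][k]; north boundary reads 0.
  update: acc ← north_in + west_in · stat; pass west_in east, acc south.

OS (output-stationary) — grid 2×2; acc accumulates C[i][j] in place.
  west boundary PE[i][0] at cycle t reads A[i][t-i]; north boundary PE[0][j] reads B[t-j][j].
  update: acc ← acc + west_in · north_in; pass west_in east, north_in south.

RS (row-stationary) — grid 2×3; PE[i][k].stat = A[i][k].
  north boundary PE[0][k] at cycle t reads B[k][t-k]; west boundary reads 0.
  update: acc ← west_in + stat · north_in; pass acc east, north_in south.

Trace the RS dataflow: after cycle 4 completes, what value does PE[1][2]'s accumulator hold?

RS 2×3: PE[1][2] cycle-by-cycle (with neighbour feeds):
  cycle 0: PE[0][2] → acc 0, east 0, south 0
  cycle 0: PE[1][1] → acc 0, east 0, south 0
  cycle 0: PE[1][2] → acc 0, east 0, south 0
  cycle 1: PE[0][2] → acc 0, east 0, south 0
  cycle 1: PE[1][1] → acc 0, east 0, south 0
  cycle 1: PE[1][2] → acc 0, east 0, south 0
  cycle 2: PE[0][2] → acc 116, east 116, south 9
  cycle 2: PE[1][1] → acc 69, east 69, south 7
  cycle 2: PE[1][2] → acc 0, east 0, south 0
  cycle 3: PE[0][2] → acc 96, east 96, south 3
  cycle 3: PE[1][1] → acc 52, east 52, south 1
  cycle 3: PE[1][2] → acc 87, east 87, south 9
  cycle 4: PE[0][2] → acc 0, east 0, south 0
  cycle 4: PE[1][1] → acc 0, east 0, south 0
  cycle 4: PE[1][2] → acc 58, east 58, south 3

PE[1][2].acc = 58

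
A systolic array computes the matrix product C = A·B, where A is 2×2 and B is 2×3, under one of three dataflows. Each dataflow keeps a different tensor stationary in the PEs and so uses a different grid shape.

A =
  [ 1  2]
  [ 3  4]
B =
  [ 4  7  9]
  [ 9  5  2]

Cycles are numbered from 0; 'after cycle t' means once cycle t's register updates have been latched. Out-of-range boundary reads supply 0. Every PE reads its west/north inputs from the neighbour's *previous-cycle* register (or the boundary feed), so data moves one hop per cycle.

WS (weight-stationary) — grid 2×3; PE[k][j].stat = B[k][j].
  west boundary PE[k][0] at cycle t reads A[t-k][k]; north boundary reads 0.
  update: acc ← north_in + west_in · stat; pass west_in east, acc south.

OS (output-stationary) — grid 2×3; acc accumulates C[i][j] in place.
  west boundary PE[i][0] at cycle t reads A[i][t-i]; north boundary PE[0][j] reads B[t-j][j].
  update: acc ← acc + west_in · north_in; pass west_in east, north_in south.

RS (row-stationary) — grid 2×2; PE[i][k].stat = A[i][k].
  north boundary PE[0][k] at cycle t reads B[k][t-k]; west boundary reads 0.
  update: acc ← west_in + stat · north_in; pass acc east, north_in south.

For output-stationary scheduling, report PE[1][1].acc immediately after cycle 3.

Tracing OS — 2×3 array, target PE[1][1]:
  0: (0,1).acc=0  regs=<0,0>
  0: (1,0).acc=0  regs=<0,0>
  0: (1,1).acc=0  regs=<0,0>
  1: (0,1).acc=7  regs=<1,7>
  1: (1,0).acc=12  regs=<3,4>
  1: (1,1).acc=0  regs=<0,0>
  2: (0,1).acc=17  regs=<2,5>
  2: (1,0).acc=48  regs=<4,9>
  2: (1,1).acc=21  regs=<3,7>
  3: (0,1).acc=17  regs=<0,0>
  3: (1,0).acc=48  regs=<0,0>
  3: (1,1).acc=41  regs=<4,5>

PE[1][1].acc = 41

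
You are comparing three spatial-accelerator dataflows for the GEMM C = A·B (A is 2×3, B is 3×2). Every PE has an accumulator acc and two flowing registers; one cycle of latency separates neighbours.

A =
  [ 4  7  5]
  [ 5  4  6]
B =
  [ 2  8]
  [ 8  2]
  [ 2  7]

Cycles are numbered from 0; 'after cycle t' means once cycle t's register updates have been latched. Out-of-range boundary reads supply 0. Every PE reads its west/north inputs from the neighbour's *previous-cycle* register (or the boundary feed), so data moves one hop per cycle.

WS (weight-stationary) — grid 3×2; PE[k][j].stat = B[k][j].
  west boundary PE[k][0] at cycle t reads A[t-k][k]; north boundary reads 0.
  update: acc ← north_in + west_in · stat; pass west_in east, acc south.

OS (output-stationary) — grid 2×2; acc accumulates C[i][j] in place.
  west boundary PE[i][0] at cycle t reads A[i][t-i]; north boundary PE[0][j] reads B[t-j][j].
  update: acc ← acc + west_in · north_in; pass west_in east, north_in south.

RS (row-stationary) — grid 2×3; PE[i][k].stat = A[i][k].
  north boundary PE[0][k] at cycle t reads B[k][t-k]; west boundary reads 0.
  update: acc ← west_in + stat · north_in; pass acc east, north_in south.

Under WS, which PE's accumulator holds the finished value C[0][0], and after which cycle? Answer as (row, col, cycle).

(row, col, cycle) = (2, 0, 2)

Under WS, C[0][0] lands at PE[2][0]:
  0: (2,0).acc=0  regs=<0,0>
  1: (2,0).acc=0  regs=<0,0>
  2: (2,0).acc=74  regs=<5,74>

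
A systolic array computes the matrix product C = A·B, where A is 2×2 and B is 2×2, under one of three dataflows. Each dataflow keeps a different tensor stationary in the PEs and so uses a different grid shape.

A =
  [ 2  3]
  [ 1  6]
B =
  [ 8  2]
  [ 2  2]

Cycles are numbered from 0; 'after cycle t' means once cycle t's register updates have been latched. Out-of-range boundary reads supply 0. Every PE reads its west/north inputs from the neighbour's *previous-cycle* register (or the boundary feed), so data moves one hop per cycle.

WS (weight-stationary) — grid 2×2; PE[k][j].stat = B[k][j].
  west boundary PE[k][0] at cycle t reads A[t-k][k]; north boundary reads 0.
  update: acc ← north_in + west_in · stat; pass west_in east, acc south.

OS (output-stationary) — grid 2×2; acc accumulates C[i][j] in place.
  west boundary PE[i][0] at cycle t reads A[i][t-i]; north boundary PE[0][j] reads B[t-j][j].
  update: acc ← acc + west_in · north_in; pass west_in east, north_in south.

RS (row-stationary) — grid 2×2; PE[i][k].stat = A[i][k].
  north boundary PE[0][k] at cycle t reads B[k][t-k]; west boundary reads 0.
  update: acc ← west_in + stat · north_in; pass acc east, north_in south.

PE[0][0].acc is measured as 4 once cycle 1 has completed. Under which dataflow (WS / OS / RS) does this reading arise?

WS (2×2 grid), PE[0][0]:
  t=0 PE[0][0]: acc=16 h=2 v=16
  t=1 PE[0][0]: acc=8 h=1 v=8
OS (2×2 grid), PE[0][0]:
  t=0 PE[0][0]: acc=16 h=2 v=8
  t=1 PE[0][0]: acc=22 h=3 v=2
RS (2×2 grid), PE[0][0]:
  t=0 PE[0][0]: acc=16 h=16 v=8
  t=1 PE[0][0]: acc=4 h=4 v=2

dataflow = RS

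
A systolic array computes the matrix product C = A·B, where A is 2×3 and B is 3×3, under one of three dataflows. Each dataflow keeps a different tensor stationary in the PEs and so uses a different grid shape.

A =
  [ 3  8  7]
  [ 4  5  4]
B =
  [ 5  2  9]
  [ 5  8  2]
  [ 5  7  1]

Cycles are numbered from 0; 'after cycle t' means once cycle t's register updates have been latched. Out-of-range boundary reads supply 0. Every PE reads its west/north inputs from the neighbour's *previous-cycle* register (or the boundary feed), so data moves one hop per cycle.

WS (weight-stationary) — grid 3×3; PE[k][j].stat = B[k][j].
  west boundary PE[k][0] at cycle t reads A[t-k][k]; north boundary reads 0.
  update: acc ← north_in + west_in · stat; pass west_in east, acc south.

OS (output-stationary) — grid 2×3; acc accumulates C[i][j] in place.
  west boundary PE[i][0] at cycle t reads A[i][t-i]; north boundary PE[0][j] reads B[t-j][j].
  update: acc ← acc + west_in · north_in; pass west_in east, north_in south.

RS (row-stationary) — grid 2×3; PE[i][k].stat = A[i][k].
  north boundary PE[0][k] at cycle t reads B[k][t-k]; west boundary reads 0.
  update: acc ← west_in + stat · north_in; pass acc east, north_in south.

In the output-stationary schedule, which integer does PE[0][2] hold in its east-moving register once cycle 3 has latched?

OS 2×3: PE[0][2] cycle-by-cycle (with neighbour feeds):
  0: (0,1).acc=0  regs=<0,0>
  0: (0,2).acc=0  regs=<0,0>
  1: (0,1).acc=6  regs=<3,2>
  1: (0,2).acc=0  regs=<0,0>
  2: (0,1).acc=70  regs=<8,8>
  2: (0,2).acc=27  regs=<3,9>
  3: (0,1).acc=119  regs=<7,7>
  3: (0,2).acc=43  regs=<8,2>

register = 8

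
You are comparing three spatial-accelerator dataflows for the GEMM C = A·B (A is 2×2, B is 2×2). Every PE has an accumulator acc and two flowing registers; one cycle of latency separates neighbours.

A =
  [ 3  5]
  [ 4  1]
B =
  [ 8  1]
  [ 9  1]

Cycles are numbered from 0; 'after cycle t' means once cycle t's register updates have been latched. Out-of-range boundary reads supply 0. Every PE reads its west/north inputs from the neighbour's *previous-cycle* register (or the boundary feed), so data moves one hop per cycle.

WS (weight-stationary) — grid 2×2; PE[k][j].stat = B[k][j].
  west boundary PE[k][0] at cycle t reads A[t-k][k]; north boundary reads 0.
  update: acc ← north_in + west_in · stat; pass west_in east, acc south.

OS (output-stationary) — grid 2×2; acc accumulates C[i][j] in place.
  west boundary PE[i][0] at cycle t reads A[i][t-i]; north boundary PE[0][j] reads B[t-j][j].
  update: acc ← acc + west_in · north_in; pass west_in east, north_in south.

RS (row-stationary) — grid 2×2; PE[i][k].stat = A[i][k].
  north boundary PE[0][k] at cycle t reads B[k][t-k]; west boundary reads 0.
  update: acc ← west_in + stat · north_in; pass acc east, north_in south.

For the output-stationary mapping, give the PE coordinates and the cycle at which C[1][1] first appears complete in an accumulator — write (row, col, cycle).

OS: C[1][1] accumulates in PE[1][1]:
  t=0 PE[1][1]: acc=0 h=0 v=0
  t=1 PE[1][1]: acc=0 h=0 v=0
  t=2 PE[1][1]: acc=4 h=4 v=1
  t=3 PE[1][1]: acc=5 h=1 v=1

(row, col, cycle) = (1, 1, 3)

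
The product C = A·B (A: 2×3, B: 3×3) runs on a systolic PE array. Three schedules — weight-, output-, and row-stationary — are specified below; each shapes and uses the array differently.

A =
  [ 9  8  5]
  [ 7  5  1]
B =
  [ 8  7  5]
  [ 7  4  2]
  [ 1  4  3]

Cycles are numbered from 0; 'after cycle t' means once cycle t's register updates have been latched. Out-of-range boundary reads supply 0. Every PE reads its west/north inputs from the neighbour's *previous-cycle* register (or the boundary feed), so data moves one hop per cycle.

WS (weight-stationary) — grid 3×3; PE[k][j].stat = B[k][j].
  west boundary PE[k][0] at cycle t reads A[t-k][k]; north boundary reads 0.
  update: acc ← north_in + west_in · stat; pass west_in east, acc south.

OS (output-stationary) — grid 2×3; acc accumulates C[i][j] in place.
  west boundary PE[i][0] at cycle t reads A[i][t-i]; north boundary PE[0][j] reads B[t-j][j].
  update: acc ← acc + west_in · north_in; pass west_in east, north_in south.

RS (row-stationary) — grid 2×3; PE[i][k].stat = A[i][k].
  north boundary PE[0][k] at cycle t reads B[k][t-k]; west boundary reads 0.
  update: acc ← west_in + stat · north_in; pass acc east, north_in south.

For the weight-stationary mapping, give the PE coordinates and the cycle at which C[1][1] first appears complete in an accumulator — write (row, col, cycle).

Under WS, C[1][1] lands at PE[2][1]:
  t=0 PE[2][1]: acc=0 h=0 v=0
  t=1 PE[2][1]: acc=0 h=0 v=0
  t=2 PE[2][1]: acc=0 h=0 v=0
  t=3 PE[2][1]: acc=115 h=5 v=115
  t=4 PE[2][1]: acc=73 h=1 v=73

(row, col, cycle) = (2, 1, 4)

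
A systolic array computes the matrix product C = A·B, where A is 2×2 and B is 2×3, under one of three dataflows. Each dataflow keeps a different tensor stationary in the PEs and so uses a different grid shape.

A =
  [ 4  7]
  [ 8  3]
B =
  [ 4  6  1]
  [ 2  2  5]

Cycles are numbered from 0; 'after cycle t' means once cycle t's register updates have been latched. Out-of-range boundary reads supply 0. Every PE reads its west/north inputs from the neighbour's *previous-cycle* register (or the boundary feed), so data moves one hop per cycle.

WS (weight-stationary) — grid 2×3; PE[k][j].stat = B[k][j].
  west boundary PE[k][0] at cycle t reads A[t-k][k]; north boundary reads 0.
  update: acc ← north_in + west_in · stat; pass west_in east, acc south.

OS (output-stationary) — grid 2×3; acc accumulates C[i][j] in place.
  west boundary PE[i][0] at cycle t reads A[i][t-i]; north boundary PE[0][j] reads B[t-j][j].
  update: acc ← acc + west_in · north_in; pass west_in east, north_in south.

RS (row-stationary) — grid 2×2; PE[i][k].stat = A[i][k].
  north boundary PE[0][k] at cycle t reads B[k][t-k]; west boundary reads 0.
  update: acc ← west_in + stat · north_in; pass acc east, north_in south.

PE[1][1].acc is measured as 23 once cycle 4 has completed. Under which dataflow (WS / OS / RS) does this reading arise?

Under WS (2×3), PE[1][1]:
  c0 r1c1: 0 / 0 / 0
  c1 r1c1: 0 / 0 / 0
  c2 r1c1: 38 / 7 / 38
  c3 r1c1: 54 / 3 / 54
  c4 r1c1: 0 / 0 / 0
Under OS (2×3), PE[1][1]:
  c0 r1c1: 0 / 0 / 0
  c1 r1c1: 0 / 0 / 0
  c2 r1c1: 48 / 8 / 6
  c3 r1c1: 54 / 3 / 2
  c4 r1c1: 54 / 0 / 0
Under RS (2×2), PE[1][1]:
  c0 r1c1: 0 / 0 / 0
  c1 r1c1: 0 / 0 / 0
  c2 r1c1: 38 / 38 / 2
  c3 r1c1: 54 / 54 / 2
  c4 r1c1: 23 / 23 / 5

dataflow = RS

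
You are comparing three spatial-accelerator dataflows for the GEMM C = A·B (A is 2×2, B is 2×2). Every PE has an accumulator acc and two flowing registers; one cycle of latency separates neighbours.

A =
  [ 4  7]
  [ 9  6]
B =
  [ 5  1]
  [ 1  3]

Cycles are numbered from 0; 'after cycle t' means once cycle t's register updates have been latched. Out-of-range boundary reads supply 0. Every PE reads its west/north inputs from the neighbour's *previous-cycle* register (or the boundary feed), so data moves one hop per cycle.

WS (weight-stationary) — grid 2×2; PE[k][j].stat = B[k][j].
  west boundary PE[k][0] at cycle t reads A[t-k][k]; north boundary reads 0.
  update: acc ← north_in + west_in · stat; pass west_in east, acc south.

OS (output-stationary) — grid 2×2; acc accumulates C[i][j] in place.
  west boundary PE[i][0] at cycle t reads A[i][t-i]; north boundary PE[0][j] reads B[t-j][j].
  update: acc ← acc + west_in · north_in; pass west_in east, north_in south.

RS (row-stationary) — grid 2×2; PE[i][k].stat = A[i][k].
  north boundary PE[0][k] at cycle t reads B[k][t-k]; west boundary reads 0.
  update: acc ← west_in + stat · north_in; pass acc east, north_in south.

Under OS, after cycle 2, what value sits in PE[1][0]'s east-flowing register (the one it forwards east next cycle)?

OS (2×2). Following PE[1][0] plus its west/north inputs:
  after 0 — PE[0][0] acc=20, pass-E 4, pass-S 5
  after 0 — PE[1][0] acc=0, pass-E 0, pass-S 0
  after 1 — PE[0][0] acc=27, pass-E 7, pass-S 1
  after 1 — PE[1][0] acc=45, pass-E 9, pass-S 5
  after 2 — PE[0][0] acc=27, pass-E 0, pass-S 0
  after 2 — PE[1][0] acc=51, pass-E 6, pass-S 1

register = 6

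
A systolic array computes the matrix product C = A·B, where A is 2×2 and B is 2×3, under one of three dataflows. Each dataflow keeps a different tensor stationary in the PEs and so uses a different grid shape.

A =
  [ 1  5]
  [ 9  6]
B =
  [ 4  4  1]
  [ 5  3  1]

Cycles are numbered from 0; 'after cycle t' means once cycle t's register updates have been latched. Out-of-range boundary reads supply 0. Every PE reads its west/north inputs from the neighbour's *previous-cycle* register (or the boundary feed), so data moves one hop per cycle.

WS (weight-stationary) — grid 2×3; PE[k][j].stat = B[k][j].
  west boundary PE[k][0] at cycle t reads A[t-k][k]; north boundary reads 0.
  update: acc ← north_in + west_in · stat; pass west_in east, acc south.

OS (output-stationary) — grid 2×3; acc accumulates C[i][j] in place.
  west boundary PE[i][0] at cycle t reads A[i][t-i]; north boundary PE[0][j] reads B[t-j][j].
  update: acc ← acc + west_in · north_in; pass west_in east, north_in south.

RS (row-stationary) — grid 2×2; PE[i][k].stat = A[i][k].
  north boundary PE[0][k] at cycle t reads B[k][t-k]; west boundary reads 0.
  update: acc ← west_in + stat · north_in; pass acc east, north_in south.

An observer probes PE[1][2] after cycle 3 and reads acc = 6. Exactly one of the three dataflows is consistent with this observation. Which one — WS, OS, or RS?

dataflow = WS

Under WS (2×3), PE[1][2]:
  c0 r1c2: 0 / 0 / 0
  c1 r1c2: 0 / 0 / 0
  c2 r1c2: 0 / 0 / 0
  c3 r1c2: 6 / 5 / 6
Under OS (2×3), PE[1][2]:
  c0 r1c2: 0 / 0 / 0
  c1 r1c2: 0 / 0 / 0
  c2 r1c2: 0 / 0 / 0
  c3 r1c2: 9 / 9 / 1
RS: PE[1][2] is outside its 2×2 grid.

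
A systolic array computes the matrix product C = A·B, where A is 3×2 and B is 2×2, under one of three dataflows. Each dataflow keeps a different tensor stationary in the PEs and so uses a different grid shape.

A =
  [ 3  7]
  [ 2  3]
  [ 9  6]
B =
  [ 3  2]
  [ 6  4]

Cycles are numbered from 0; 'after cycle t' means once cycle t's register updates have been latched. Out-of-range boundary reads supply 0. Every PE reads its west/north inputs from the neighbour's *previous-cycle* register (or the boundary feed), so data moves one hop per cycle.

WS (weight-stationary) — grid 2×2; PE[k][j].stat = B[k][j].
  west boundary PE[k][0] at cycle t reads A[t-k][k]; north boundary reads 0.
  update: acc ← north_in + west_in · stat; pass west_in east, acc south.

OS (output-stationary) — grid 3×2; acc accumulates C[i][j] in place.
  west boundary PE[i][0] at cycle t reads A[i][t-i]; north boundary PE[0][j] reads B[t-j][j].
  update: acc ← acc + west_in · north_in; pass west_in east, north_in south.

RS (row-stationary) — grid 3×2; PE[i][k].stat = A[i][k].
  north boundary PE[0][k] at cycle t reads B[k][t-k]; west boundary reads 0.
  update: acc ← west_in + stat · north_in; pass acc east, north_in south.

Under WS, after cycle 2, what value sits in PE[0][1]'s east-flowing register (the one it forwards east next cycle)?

Tracing WS — 2×2 array, target PE[0][1]:
  [0] (0,0) acc=9 (h:3 v:9)
  [0] (0,1) acc=0 (h:0 v:0)
  [1] (0,0) acc=6 (h:2 v:6)
  [1] (0,1) acc=6 (h:3 v:6)
  [2] (0,0) acc=27 (h:9 v:27)
  [2] (0,1) acc=4 (h:2 v:4)

register = 2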